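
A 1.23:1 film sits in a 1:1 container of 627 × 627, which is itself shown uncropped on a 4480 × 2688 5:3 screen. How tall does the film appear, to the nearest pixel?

2185 px

1.23:1 in 627×627: fills the width, so the film is 627.00 × 509.76.
The 1:1 canvas is height-limited in 4480×2688, giving 2688.00 × 2688.00; scale factor 4.2871.
So the film's height is 509.76 × 4.2871 ≈ 2185.37.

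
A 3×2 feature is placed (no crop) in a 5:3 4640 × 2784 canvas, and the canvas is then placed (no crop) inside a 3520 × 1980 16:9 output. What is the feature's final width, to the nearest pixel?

2970 px

3×2 in 4640×2784: fills the height, so the feature is 4176.00 × 2784.00.
The 5:3 canvas is height-limited in 3520×1980, giving 3300.00 × 1980.00; scale factor 0.7112.
So the feature's width is 4176.00 × 0.7112 ≈ 2970.00.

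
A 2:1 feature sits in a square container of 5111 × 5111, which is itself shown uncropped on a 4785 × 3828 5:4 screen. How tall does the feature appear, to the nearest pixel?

2:1 in 5111×5111: fills the width, so the feature is 5111.00 × 2555.50.
The square canvas is height-limited in 4785×3828, giving 3828.00 × 3828.00; scale factor 0.7490.
Applying the same ×0.7490: 2555.50 → 1914.00.

1914 px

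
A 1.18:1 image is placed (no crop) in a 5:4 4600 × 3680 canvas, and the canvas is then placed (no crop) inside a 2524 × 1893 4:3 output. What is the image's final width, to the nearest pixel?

First fit — 1.18:1 into 4600×3680 spans the height: 4342.40 × 3680.00.
5:4 in 2524×1893: fills the height, so the intermediate becomes 2366.25 × 1893.00 — a scale of ×0.5144.
So the image's width is 4342.40 × 0.5144 ≈ 2233.74.

2234 px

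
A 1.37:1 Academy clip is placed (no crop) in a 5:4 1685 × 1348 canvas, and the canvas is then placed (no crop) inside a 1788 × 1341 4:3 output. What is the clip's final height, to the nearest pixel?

1224 px

First fit — 1.37:1 Academy into 1685×1348 spans the width: 1685.00 × 1229.93.
Second fit — the 5:4 canvas into 1788×1341 spans the height: 1676.25 × 1341.00 (×0.9948 from 1685×1348).
Applying the same ×0.9948: 1229.93 → 1223.54.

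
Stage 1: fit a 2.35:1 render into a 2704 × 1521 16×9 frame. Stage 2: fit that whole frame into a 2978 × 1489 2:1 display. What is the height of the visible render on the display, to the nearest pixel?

Inside the 2704×1521 canvas the render is width-limited at 2704.00 × 1150.64.
Second fit — the 16×9 canvas into 2978×1489 spans the height: 2647.11 × 1489.00 (×0.9790 from 2704×1521).
So the render's height is 1150.64 × 0.9790 ≈ 1126.43.

1126 px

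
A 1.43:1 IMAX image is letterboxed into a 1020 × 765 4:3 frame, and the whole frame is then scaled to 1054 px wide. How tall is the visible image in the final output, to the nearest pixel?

Fitted into 1020×765, the image spans the width; its height is 1020 / 1.430 ≈ 713.29 px.
The frame scales by 1054/1020 = 1.0333; 713.29 × 1.0333 ≈ 737.06 px.

737 px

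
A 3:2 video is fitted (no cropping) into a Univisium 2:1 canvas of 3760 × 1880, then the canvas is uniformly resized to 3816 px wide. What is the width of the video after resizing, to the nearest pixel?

2862 px

Fitted into 3760×1880, the video spans the height; its width is 1880 × 3/2 ≈ 2820.00 px.
The frame scales by 3816/3760 = 1.0149; 2820.00 × 1.0149 ≈ 2862.00 px.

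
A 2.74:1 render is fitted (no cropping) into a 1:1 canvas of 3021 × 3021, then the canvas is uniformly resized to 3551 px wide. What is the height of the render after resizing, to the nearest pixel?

1296 px

At 3021×3021 the render is width-limited, so height = 3021 / 2.740 ≈ 1102.55 px.
The frame scales by 3551/3021 = 1.1754; 1102.55 × 1.1754 ≈ 1295.99 px.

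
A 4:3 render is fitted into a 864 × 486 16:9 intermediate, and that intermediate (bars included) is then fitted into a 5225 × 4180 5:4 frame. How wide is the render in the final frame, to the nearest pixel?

Inside the 864×486 canvas the render is height-limited at 648.00 × 486.00.
The 16:9 canvas is width-limited in 5225×4180, giving 5225.00 × 2939.06; scale factor 6.0475.
The render scales with it: width 648.00 × 6.0475 ≈ 3918.75.

3919 px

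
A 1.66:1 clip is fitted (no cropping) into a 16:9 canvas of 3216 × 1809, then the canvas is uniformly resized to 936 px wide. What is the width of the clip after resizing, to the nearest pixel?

874 px

In the 3216×1809 frame the clip fills the height: width = 1809 × 1.660 ≈ 3002.94 px.
The frame scales by 936/3216 = 0.2910; 3002.94 × 0.2910 ≈ 873.99 px.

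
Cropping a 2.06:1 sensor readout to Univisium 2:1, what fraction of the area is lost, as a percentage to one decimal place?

Going from 2.06:1 to Univisium 2:1 means cutting width while keeping height.
(2.000)/(2.060) ≈ 0.971 of the area survives, leaving 2.91% discarded.

2.9%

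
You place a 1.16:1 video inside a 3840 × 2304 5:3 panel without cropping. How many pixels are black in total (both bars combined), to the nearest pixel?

2689597 pixels

1.16:1 is narrower than 5:3, so it spans the full height.
The video is 2304 × 1.160 ≈ 2672.6400 px wide.
Leftover width: 3840 − 2672.6400 = 1167.3600 px.
Across the 2304-px span: 1167.3600 × 2304 ≈ 2689597 px.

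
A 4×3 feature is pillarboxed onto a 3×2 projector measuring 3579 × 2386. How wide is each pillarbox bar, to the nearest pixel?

199 px

4×3 is narrower than 3×2, so it spans the full height.
The feature is 2386 × 4/3 ≈ 3181.33 px wide.
3579 − 3181.33 = 397.67 px of bars (198.83 each).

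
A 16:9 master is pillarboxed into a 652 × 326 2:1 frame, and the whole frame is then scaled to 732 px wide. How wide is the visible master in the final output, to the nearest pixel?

At 652×326 the master is height-limited, so width = 326 × 16/9 ≈ 579.56 px.
Scaling 652 → 732 is ×1.1227, so the width becomes 579.56 × 1.1227 ≈ 650.67 px.

651 px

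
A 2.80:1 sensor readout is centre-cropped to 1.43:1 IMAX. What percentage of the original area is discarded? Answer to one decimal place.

The height stays; only width is cut (since 1.43:1 IMAX is narrower than 2.80:1).
Area ratio = (1.430)/(2.800) = 51.07%; the remaining 48.93% is cropped out.

48.9%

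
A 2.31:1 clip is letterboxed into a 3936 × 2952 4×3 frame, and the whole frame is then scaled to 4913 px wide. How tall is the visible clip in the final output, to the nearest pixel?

In the 3936×2952 frame the clip fills the width: height = 3936 / 2.310 ≈ 1703.90 px.
Resizing to 4913 px wide multiplies everything by 1.2482: 1703.90 → 2126.84 px.

2127 px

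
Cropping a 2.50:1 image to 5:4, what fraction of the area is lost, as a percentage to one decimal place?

5:4 is narrower than 2.50:1, so the crop keeps the full height and trims the width.
Area ratio = (1.250)/(2.500) = 50.00%; the remaining 50.00% is cropped out.

50.0%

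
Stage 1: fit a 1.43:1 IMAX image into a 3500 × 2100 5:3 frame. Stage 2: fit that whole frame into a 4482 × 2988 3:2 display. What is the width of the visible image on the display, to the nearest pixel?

Inside the 3500×2100 canvas the image is height-limited at 3003.00 × 2100.00.
Second fit — the 5:3 canvas into 4482×2988 spans the width: 4482.00 × 2689.20 (×1.2806 from 3500×2100).
The image scales with it: width 3003.00 × 1.2806 ≈ 3845.56.

3846 px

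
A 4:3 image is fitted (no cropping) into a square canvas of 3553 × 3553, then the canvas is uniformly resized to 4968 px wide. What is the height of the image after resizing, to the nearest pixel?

3726 px

In the 3553×3553 frame the image fills the width: height = 3553 × 3/4 ≈ 2664.75 px.
The frame scales by 4968/3553 = 1.3983; 2664.75 × 1.3983 ≈ 3726.00 px.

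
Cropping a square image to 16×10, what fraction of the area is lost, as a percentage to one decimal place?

16×10 is wider than square, so the crop keeps the full width and trims the height.
Area ratio = (1.000)/(1.600) = 62.50%; the remaining 37.50% is cropped out.

37.5%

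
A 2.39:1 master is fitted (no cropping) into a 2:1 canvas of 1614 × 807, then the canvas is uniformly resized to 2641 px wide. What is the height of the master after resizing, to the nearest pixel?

1105 px

At 1614×807 the master is width-limited, so height = 1614 / 2.390 ≈ 675.31 px.
Scaling 1614 → 2641 is ×1.6363, so the height becomes 675.31 × 1.6363 ≈ 1105.02 px.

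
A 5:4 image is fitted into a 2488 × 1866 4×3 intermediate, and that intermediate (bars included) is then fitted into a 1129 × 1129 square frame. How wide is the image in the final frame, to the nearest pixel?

5:4 in 2488×1866: fills the height, so the image is 2332.50 × 1866.00.
The 4×3 canvas is width-limited in 1129×1129, giving 1129.00 × 846.75; scale factor 0.4538.
So the image's width is 2332.50 × 0.4538 ≈ 1058.44.

1058 px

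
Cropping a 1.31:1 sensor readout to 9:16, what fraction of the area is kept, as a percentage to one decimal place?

42.9%

9:16 is narrower than 1.31:1, so the crop keeps the full height and trims the width.
Area ratio = (0.562)/(1.310) = 42.94% retained.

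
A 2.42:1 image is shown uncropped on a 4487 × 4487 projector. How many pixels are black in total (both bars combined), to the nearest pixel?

2.42:1 is wider than square, so it spans the full width.
The image is 4487 / 2.420 ≈ 1854.1322 px tall.
4487 − 1854.1322 = 2632.8678 px of bars.
Across the 4487-px span: 2632.8678 × 4487 ≈ 11813678 px.

11813678 pixels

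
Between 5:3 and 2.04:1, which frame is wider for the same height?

2.04:1

5:3 = 1.667 and 2.04; 2.04 > 1.667.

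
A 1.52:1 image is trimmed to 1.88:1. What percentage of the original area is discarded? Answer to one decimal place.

The width stays; only height is cut (since 1.88:1 is wider than 1.52:1).
(1.520)/(1.880) ≈ 0.809 of the area survives, leaving 19.15% discarded.

19.1%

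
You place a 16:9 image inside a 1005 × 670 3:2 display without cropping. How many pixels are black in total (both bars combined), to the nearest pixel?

105211 pixels

16:9 (1.778) > 3:2 (1.500), so the image fills the width.
That makes the image 565.3125 px tall (1005 × 9/16).
Leftover height: 670 − 565.3125 = 104.6875 px.
Bar area = 104.6875 × 1005 ≈ 105211 px.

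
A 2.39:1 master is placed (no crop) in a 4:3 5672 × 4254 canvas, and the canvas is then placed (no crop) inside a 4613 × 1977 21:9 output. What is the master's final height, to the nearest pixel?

1103 px

2.39:1 in 5672×4254: fills the width, so the master is 5672.00 × 2373.22.
Second fit — the 4:3 canvas into 4613×1977 spans the height: 2636.00 × 1977.00 (×0.4647 from 5672×4254).
So the master's height is 2373.22 × 0.4647 ≈ 1102.93.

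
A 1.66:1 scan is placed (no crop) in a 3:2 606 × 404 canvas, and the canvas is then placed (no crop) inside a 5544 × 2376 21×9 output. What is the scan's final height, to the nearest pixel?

2147 px

Inside the 606×404 canvas the scan is width-limited at 606.00 × 365.06.
Second fit — the 3:2 canvas into 5544×2376 spans the height: 3564.00 × 2376.00 (×5.8812 from 606×404).
So the scan's height is 365.06 × 5.8812 ≈ 2146.99.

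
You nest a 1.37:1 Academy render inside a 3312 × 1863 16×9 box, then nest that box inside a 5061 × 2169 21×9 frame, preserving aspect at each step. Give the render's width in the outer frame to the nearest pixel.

2972 px

First fit — 1.37:1 Academy into 3312×1863 spans the height: 2552.31 × 1863.00.
Second fit — the 16×9 canvas into 5061×2169 spans the height: 3856.00 × 2169.00 (×1.1643 from 3312×1863).
Applying the same ×1.1643: 2552.31 → 2971.53.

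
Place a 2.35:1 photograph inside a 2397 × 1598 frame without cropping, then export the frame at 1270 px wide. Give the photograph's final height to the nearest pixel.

In the 2397×1598 frame the photograph fills the width: height = 2397 / 2.350 ≈ 1020.00 px.
The frame scales by 1270/2397 = 0.5298; 1020.00 × 0.5298 ≈ 540.43 px.

540 px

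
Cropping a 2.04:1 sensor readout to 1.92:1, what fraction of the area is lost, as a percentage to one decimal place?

The height stays; only width is cut (since 1.92:1 is narrower than 2.04:1).
Area ratio = (1.920)/(2.040) = 94.12%; the remaining 5.88% is cropped out.

5.9%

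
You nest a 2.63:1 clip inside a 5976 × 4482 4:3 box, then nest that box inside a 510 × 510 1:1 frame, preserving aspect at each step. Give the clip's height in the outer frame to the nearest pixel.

194 px

Inside the 5976×4482 canvas the clip is width-limited at 5976.00 × 2272.24.
The 4:3 canvas is width-limited in 510×510, giving 510.00 × 382.50; scale factor 0.0853.
The clip scales with it: height 2272.24 × 0.0853 ≈ 193.92.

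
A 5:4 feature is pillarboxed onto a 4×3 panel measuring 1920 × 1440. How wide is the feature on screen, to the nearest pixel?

1800 px

Since 1.250 < 1.333, the feature is height-limited.
The feature is 1440 × 5/4 ≈ 1800.00 px wide.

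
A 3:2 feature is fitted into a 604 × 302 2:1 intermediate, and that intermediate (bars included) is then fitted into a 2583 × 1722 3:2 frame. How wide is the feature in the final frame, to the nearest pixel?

1937 px

3:2 in 604×302: fills the height, so the feature is 453.00 × 302.00.
The 2:1 canvas is width-limited in 2583×1722, giving 2583.00 × 1291.50; scale factor 4.2765.
Applying the same ×4.2765: 453.00 → 1937.25.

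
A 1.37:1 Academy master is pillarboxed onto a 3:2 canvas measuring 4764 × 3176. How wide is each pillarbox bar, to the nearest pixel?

206 px

Since 1.370 < 1.500, the master is height-limited.
That makes the image 4351.12 px wide (3176 × 1.370).
4764 − 4351.12 = 412.88 px of bars (206.44 each).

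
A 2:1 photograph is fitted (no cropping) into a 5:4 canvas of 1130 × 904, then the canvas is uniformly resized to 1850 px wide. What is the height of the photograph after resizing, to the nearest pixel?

925 px

In the 1130×904 frame the photograph fills the width: height = 1130 × 1/2 ≈ 565.00 px.
Scaling 1130 → 1850 is ×1.6372, so the height becomes 565.00 × 1.6372 ≈ 925.00 px.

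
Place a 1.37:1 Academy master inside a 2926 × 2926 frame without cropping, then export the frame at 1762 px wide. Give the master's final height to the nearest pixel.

1286 px

At 2926×2926 the master is width-limited, so height = 2926 / 1.370 ≈ 2135.77 px.
Scaling 2926 → 1762 is ×0.6022, so the height becomes 2135.77 × 0.6022 ≈ 1286.13 px.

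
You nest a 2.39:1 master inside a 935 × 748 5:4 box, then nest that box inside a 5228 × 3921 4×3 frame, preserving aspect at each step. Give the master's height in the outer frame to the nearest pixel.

2051 px

Inside the 935×748 canvas the master is width-limited at 935.00 × 391.21.
Second fit — the 5:4 canvas into 5228×3921 spans the height: 4901.25 × 3921.00 (×5.2420 from 935×748).
The master scales with it: height 391.21 × 5.2420 ≈ 2050.73.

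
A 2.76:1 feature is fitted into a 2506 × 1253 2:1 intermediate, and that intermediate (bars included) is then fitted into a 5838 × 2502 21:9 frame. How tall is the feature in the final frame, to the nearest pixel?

1813 px

2.76:1 in 2506×1253: fills the width, so the feature is 2506.00 × 907.97.
2:1 in 5838×2502: fills the height, so the intermediate becomes 5004.00 × 2502.00 — a scale of ×1.9968.
The feature scales with it: height 907.97 × 1.9968 ≈ 1813.04.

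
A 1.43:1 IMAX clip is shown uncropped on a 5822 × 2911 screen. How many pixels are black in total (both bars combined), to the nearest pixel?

4830135 pixels

1.43:1 IMAX is narrower than Univisium 2:1, so it spans the full height.
The clip is 2911 × 1.430 ≈ 4162.7300 px wide.
5822 − 4162.7300 = 1659.2700 px of bars.
Bar area = 1659.2700 × 2911 ≈ 4830135 px.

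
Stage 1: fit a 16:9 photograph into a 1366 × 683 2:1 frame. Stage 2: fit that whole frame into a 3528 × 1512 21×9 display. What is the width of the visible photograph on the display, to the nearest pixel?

16:9 in 1366×683: fills the height, so the photograph is 1214.22 × 683.00.
Second fit — the 2:1 canvas into 3528×1512 spans the height: 3024.00 × 1512.00 (×2.2138 from 1366×683).
So the photograph's width is 1214.22 × 2.2138 ≈ 2688.00.

2688 px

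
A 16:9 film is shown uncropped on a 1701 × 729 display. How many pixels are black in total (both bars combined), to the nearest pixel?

295245 pixels

16:9 is narrower than 21:9, so it spans the full height.
Content width = 729 × 16/9 ≈ 1296.0000 px.
Black = 1701 − 1296.0000 = 405.0000 px.
That's 405.0000 × 729 ≈ 295245 black pixels.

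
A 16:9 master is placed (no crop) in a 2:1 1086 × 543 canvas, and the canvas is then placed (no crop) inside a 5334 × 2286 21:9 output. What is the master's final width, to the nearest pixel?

Inside the 1086×543 canvas the master is height-limited at 965.33 × 543.00.
Second fit — the 2:1 canvas into 5334×2286 spans the height: 4572.00 × 2286.00 (×4.2099 from 1086×543).
So the master's width is 965.33 × 4.2099 ≈ 4064.00.

4064 px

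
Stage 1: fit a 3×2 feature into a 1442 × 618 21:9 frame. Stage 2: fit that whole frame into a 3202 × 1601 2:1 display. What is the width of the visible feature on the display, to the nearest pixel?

2058 px

First fit — 3×2 into 1442×618 spans the height: 927.00 × 618.00.
The 21:9 canvas is width-limited in 3202×1601, giving 3202.00 × 1372.29; scale factor 2.2205.
The feature scales with it: width 927.00 × 2.2205 ≈ 2058.43.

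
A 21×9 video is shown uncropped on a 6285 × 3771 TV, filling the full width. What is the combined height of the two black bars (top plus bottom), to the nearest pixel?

1077 px

That makes the image 2693.57 px tall (6285 × 9/21).
Black = 3771 − 2693.57 = 1077.43 px.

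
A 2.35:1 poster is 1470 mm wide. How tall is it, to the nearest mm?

626 mm

1470 / 2.350 = 625.53.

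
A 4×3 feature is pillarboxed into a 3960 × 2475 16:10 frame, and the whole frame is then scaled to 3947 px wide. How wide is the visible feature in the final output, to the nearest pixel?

3289 px

In the 3960×2475 frame the feature fills the height: width = 2475 × 4/3 ≈ 3300.00 px.
The frame scales by 3947/3960 = 0.9967; 3300.00 × 0.9967 ≈ 3289.17 px.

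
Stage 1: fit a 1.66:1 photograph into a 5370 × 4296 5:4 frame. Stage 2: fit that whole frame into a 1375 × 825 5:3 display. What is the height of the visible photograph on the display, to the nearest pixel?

1.66:1 in 5370×4296: fills the width, so the photograph is 5370.00 × 3234.94.
The 5:4 canvas is height-limited in 1375×825, giving 1031.25 × 825.00; scale factor 0.1920.
The photograph scales with it: height 3234.94 × 0.1920 ≈ 621.23.

621 px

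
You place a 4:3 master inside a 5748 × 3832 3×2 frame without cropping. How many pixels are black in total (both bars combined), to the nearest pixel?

Since 1.333 < 1.500, the master is height-limited.
Content width = 3832 × 4/3 ≈ 5109.3333 px.
5748 − 5109.3333 = 638.6667 px of bars.
That's 638.6667 × 3832 ≈ 2447371 black pixels.

2447371 pixels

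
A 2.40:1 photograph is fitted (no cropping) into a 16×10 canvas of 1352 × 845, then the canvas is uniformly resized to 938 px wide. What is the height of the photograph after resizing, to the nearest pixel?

At 1352×845 the photograph is width-limited, so height = 1352 / 2.400 ≈ 563.33 px.
Scaling 1352 → 938 is ×0.6938, so the height becomes 563.33 × 0.6938 ≈ 390.83 px.

391 px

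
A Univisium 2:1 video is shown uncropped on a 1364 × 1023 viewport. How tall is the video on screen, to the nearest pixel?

682 px

Univisium 2:1 is wider than 4×3, so it spans the full width.
Content height = 1364 × 1/2 ≈ 682.00 px.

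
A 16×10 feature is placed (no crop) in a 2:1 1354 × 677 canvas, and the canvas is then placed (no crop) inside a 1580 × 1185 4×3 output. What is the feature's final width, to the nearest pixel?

First fit — 16×10 into 1354×677 spans the height: 1083.20 × 677.00.
The 2:1 canvas is width-limited in 1580×1185, giving 1580.00 × 790.00; scale factor 1.1669.
Applying the same ×1.1669: 1083.20 → 1264.00.

1264 px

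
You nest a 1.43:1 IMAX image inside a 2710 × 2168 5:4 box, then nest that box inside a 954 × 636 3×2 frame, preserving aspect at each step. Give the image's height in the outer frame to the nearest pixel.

556 px

1.43:1 IMAX in 2710×2168: fills the width, so the image is 2710.00 × 1895.10.
5:4 in 954×636: fills the height, so the intermediate becomes 795.00 × 636.00 — a scale of ×0.2934.
Applying the same ×0.2934: 1895.10 → 555.94.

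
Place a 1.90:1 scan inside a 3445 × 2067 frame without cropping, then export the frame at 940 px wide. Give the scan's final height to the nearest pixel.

At 3445×2067 the scan is width-limited, so height = 3445 / 1.900 ≈ 1813.16 px.
The frame scales by 940/3445 = 0.2729; 1813.16 × 0.2729 ≈ 494.74 px.

495 px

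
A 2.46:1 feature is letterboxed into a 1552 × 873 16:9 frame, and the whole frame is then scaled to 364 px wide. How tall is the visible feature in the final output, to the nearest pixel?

Fitted into 1552×873, the feature spans the width; its height is 1552 / 2.460 ≈ 630.89 px.
The frame scales by 364/1552 = 0.2345; 630.89 × 0.2345 ≈ 147.97 px.

148 px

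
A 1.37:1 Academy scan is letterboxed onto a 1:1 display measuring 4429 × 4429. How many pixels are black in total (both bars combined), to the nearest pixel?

1.37:1 Academy is wider than 1:1, so it spans the full width.
That makes the image 3232.8467 px tall (4429 / 1.370).
Black = 4429 − 3232.8467 = 1196.1533 px.
That's 1196.1533 × 4429 ≈ 5297763 black pixels.

5297763 pixels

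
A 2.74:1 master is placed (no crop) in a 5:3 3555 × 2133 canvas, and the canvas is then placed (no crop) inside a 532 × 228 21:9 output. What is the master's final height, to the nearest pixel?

139 px

2.74:1 in 3555×2133: fills the width, so the master is 3555.00 × 1297.45.
The 5:3 canvas is height-limited in 532×228, giving 380.00 × 228.00; scale factor 0.1069.
Applying the same ×0.1069: 1297.45 → 138.69.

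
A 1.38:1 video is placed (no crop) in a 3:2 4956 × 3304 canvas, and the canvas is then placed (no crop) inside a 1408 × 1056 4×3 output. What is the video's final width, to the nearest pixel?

1295 px

First fit — 1.38:1 into 4956×3304 spans the height: 4559.52 × 3304.00.
Second fit — the 3:2 canvas into 1408×1056 spans the width: 1408.00 × 938.67 (×0.2841 from 4956×3304).
So the video's width is 4559.52 × 0.2841 ≈ 1295.36.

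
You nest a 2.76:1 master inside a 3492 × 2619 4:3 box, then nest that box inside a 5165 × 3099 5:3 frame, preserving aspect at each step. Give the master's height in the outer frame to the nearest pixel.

Inside the 3492×2619 canvas the master is width-limited at 3492.00 × 1265.22.
The 4:3 canvas is height-limited in 5165×3099, giving 4132.00 × 3099.00; scale factor 1.1833.
So the master's height is 1265.22 × 1.1833 ≈ 1497.10.

1497 px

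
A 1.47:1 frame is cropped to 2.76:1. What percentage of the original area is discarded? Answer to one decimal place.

Going from 1.47:1 to 2.76:1 means cutting height while keeping width.
(1.470)/(2.760) ≈ 0.533 of the area survives, leaving 46.74% discarded.

46.7%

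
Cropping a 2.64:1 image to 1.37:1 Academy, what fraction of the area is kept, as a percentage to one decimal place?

1.37:1 Academy is narrower than 2.64:1, so the crop keeps the full height and trims the width.
(1.370)/(2.640) ≈ 0.519 of the area survives.

51.9%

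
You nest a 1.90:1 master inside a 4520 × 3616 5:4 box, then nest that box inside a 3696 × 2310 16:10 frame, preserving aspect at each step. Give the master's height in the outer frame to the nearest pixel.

1.90:1 in 4520×3616: fills the width, so the master is 4520.00 × 2378.95.
Second fit — the 5:4 canvas into 3696×2310 spans the height: 2887.50 × 2310.00 (×0.6388 from 4520×3616).
Applying the same ×0.6388: 2378.95 → 1519.74.

1520 px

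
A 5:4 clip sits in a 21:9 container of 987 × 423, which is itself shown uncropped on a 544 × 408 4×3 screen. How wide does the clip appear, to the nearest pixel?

First fit — 5:4 into 987×423 spans the height: 528.75 × 423.00.
Second fit — the 21:9 canvas into 544×408 spans the width: 544.00 × 233.14 (×0.5512 from 987×423).
Applying the same ×0.5512: 528.75 → 291.43.

291 px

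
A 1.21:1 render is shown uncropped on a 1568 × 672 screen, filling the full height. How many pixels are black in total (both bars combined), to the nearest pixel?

507279 pixels

The render is 672 × 1.210 ≈ 813.1200 px wide.
1568 − 813.1200 = 754.8800 px of bars.
Bar area = 754.8800 × 672 ≈ 507279 px.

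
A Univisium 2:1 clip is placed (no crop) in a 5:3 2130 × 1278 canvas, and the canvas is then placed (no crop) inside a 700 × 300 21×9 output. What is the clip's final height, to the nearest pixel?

Inside the 2130×1278 canvas the clip is width-limited at 2130.00 × 1065.00.
5:3 in 700×300: fills the height, so the intermediate becomes 500.00 × 300.00 — a scale of ×0.2347.
So the clip's height is 1065.00 × 0.2347 ≈ 250.00.

250 px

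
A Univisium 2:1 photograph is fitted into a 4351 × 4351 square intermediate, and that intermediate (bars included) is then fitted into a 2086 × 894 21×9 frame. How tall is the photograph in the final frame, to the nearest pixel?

First fit — Univisium 2:1 into 4351×4351 spans the width: 4351.00 × 2175.50.
The square canvas is height-limited in 2086×894, giving 894.00 × 894.00; scale factor 0.2055.
The photograph scales with it: height 2175.50 × 0.2055 ≈ 447.00.

447 px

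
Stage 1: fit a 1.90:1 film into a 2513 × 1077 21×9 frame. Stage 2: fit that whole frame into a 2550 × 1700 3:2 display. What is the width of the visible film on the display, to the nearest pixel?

First fit — 1.90:1 into 2513×1077 spans the height: 2046.30 × 1077.00.
Second fit — the 21×9 canvas into 2550×1700 spans the width: 2550.00 × 1092.86 (×1.0147 from 2513×1077).
The film scales with it: width 2046.30 × 1.0147 ≈ 2076.43.

2076 px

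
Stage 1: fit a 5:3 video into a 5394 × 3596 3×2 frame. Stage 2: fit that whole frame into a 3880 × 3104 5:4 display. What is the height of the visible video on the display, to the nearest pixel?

5:3 in 5394×3596: fills the width, so the video is 5394.00 × 3236.40.
Second fit — the 3×2 canvas into 3880×3104 spans the width: 3880.00 × 2586.67 (×0.7193 from 5394×3596).
Applying the same ×0.7193: 3236.40 → 2328.00.

2328 px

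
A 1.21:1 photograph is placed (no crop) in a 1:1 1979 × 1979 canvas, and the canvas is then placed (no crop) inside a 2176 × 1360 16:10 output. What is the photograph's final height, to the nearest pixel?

1124 px

First fit — 1.21:1 into 1979×1979 spans the width: 1979.00 × 1635.54.
1:1 in 2176×1360: fills the height, so the intermediate becomes 1360.00 × 1360.00 — a scale of ×0.6872.
The photograph scales with it: height 1635.54 × 0.6872 ≈ 1123.97.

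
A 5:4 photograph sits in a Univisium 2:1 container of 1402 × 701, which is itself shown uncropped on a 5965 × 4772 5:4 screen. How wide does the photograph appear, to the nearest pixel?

3728 px

Inside the 1402×701 canvas the photograph is height-limited at 876.25 × 701.00.
The Univisium 2:1 canvas is width-limited in 5965×4772, giving 5965.00 × 2982.50; scale factor 4.2546.
Applying the same ×4.2546: 876.25 → 3728.12.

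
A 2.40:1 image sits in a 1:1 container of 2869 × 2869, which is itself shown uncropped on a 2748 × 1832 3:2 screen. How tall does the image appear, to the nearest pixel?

Inside the 2869×2869 canvas the image is width-limited at 2869.00 × 1195.42.
The 1:1 canvas is height-limited in 2748×1832, giving 1832.00 × 1832.00; scale factor 0.6386.
The image scales with it: height 1195.42 × 0.6386 ≈ 763.33.

763 px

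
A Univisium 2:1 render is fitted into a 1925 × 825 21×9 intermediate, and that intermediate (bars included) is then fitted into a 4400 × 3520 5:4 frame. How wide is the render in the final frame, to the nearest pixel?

3771 px

Univisium 2:1 in 1925×825: fills the height, so the render is 1650.00 × 825.00.
Second fit — the 21×9 canvas into 4400×3520 spans the width: 4400.00 × 1885.71 (×2.2857 from 1925×825).
So the render's width is 1650.00 × 2.2857 ≈ 3771.43.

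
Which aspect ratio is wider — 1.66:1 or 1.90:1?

1.66 and 1.9; 1.9 > 1.66.

1.90:1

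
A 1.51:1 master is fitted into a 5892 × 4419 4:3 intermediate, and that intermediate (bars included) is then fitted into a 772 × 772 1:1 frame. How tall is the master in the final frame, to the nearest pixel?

First fit — 1.51:1 into 5892×4419 spans the width: 5892.00 × 3901.99.
The 4:3 canvas is width-limited in 772×772, giving 772.00 × 579.00; scale factor 0.1310.
Applying the same ×0.1310: 3901.99 → 511.26.

511 px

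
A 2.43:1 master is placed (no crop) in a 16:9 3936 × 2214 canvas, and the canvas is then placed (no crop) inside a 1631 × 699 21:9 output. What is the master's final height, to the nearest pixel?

511 px

2.43:1 in 3936×2214: fills the width, so the master is 3936.00 × 1619.75.
The 16:9 canvas is height-limited in 1631×699, giving 1242.67 × 699.00; scale factor 0.3157.
The master scales with it: height 1619.75 × 0.3157 ≈ 511.39.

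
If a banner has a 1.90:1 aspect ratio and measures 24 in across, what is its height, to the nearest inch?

Height = 24 / 1.900 = 12.63.

13 in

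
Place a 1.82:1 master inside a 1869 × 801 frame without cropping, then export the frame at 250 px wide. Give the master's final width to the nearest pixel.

195 px

At 1869×801 the master is height-limited, so width = 801 × 1.820 ≈ 1457.82 px.
Scaling 1869 → 250 is ×0.1338, so the width becomes 1457.82 × 0.1338 ≈ 195.00 px.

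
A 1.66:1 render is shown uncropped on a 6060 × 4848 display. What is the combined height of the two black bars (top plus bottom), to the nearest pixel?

1197 px

Since 1.660 > 1.250, the render is width-limited.
The render is 6060 / 1.660 ≈ 3650.60 px tall.
4848 − 3650.60 = 1197.40 px of bars.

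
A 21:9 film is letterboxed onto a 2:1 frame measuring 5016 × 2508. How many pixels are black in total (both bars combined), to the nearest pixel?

1797161 pixels

21:9 (2.333) > 2:1 (2.000), so the film fills the width.
The film is 5016 × 9/21 ≈ 2149.7143 px tall.
Leftover height: 2508 − 2149.7143 = 358.2857 px.
That's 358.2857 × 5016 ≈ 1797161 black pixels.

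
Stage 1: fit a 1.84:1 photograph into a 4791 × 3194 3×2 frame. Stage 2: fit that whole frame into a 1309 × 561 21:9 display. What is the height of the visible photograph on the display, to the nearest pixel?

457 px

1.84:1 in 4791×3194: fills the width, so the photograph is 4791.00 × 2603.80.
3×2 in 1309×561: fills the height, so the intermediate becomes 841.50 × 561.00 — a scale of ×0.1756.
Applying the same ×0.1756: 2603.80 → 457.34.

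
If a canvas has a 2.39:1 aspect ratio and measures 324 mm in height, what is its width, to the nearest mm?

774 mm

324 × 2.390 = 774.36.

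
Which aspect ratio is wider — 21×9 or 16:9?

21×9 = 2.333 and 16:9 = 1.778; 2.333 > 1.778.

21×9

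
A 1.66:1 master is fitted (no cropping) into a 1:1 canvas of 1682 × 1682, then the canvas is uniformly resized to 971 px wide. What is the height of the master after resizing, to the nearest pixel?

In the 1682×1682 frame the master fills the width: height = 1682 / 1.660 ≈ 1013.25 px.
The frame scales by 971/1682 = 0.5773; 1013.25 × 0.5773 ≈ 584.94 px.

585 px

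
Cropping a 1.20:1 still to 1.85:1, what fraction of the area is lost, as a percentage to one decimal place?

35.1%

Going from 1.20:1 to 1.85:1 means cutting height while keeping width.
Fraction kept = (1.200)/(1.850) ≈ 64.86%, so 35.14% is lost.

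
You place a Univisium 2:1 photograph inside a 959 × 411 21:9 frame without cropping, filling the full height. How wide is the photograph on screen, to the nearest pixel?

822 px

Content width = 411 × 2/1 ≈ 822.00 px.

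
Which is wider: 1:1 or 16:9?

1 and 16:9 = 1.778; 1.778 > 1.

16:9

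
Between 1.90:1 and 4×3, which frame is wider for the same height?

1.9 and 4×3 = 1.333; 1.9 > 1.333.

1.90:1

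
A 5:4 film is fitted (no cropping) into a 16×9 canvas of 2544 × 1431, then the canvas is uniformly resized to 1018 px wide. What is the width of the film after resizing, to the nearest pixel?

716 px

In the 2544×1431 frame the film fills the height: width = 1431 × 5/4 ≈ 1788.75 px.
Scaling 2544 → 1018 is ×0.4002, so the width becomes 1788.75 × 0.4002 ≈ 715.78 px.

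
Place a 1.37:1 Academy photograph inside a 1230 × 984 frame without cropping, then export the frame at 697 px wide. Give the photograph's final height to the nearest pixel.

Fitted into 1230×984, the photograph spans the width; its height is 1230 / 1.370 ≈ 897.81 px.
Scaling 1230 → 697 is ×0.5667, so the height becomes 897.81 × 0.5667 ≈ 508.76 px.

509 px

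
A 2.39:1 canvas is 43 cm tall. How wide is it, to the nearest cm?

At 2.39:1, 43 × 2.390 ≈ 102.77.

103 cm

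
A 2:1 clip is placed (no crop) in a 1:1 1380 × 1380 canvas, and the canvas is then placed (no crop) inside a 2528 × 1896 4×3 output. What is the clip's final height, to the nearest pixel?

948 px

First fit — 2:1 into 1380×1380 spans the width: 1380.00 × 690.00.
Second fit — the 1:1 canvas into 2528×1896 spans the height: 1896.00 × 1896.00 (×1.3739 from 1380×1380).
The clip scales with it: height 690.00 × 1.3739 ≈ 948.00.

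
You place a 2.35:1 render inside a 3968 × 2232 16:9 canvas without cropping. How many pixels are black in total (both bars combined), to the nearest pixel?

2156566 pixels

2.35:1 (2.350) > 16:9 (1.778), so the render fills the width.
The render is 3968 / 2.350 ≈ 1688.5106 px tall.
Leftover height: 2232 − 1688.5106 = 543.4894 px.
Across the 3968-px span: 543.4894 × 3968 ≈ 2156566 px.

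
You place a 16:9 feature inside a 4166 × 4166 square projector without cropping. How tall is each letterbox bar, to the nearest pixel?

16:9 is wider than square, so it spans the full width.
That makes the image 2343.38 px tall (4166 × 9/16).
Black = 4166 − 2343.38 = 1822.62 px, or 911.31 per bar.

911 px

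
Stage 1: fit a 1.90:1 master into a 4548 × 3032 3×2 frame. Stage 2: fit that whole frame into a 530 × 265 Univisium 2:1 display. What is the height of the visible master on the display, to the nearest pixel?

1.90:1 in 4548×3032: fills the width, so the master is 4548.00 × 2393.68.
Second fit — the 3×2 canvas into 530×265 spans the height: 397.50 × 265.00 (×0.0874 from 4548×3032).
So the master's height is 2393.68 × 0.0874 ≈ 209.21.

209 px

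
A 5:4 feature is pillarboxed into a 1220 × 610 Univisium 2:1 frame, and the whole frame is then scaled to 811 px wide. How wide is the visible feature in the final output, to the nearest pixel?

At 1220×610 the feature is height-limited, so width = 610 × 5/4 ≈ 762.50 px.
The frame scales by 811/1220 = 0.6648; 762.50 × 0.6648 ≈ 506.88 px.

507 px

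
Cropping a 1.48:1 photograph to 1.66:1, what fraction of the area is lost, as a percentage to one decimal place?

10.8%

The width stays; only height is cut (since 1.66:1 is wider than 1.48:1).
(1.480)/(1.660) ≈ 0.892 of the area survives, leaving 10.84% discarded.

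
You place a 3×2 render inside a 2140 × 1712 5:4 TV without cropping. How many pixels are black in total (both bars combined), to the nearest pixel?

610613 pixels

3×2 is wider than 5:4, so it spans the full width.
That makes the image 1426.6667 px tall (2140 × 2/3).
Black = 1712 − 1426.6667 = 285.3333 px.
That's 285.3333 × 2140 ≈ 610613 black pixels.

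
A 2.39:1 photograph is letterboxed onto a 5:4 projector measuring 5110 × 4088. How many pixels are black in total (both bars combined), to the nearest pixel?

9964115 pixels

Since 2.390 > 1.250, the photograph is width-limited.
The photograph is 5110 / 2.390 ≈ 2138.0753 px tall.
4088 − 2138.0753 = 1949.9247 px of bars.
Across the 5110-px span: 1949.9247 × 5110 ≈ 9964115 px.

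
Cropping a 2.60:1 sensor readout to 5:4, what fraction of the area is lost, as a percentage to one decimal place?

The height stays; only width is cut (since 5:4 is narrower than 2.60:1).
Area ratio = (1.250)/(2.600) = 48.08%; the remaining 51.92% is cropped out.

51.9%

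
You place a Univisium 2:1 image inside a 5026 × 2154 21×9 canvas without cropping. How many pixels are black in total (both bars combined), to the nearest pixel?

Univisium 2:1 is narrower than 21×9, so it spans the full height.
That makes the image 4308.0000 px wide (2154 × 2/1).
Black = 5026 − 4308.0000 = 718.0000 px.
Bar area = 718.0000 × 2154 ≈ 1546572 px.

1546572 pixels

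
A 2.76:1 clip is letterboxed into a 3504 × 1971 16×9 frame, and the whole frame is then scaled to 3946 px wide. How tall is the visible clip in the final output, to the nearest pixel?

1430 px

In the 3504×1971 frame the clip fills the width: height = 3504 / 2.760 ≈ 1269.57 px.
The frame scales by 3946/3504 = 1.1261; 1269.57 × 1.1261 ≈ 1429.71 px.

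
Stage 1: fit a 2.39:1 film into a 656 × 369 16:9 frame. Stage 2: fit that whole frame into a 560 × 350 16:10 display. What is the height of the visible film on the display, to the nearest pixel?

234 px

2.39:1 in 656×369: fills the width, so the film is 656.00 × 274.48.
Second fit — the 16:9 canvas into 560×350 spans the width: 560.00 × 315.00 (×0.8537 from 656×369).
So the film's height is 274.48 × 0.8537 ≈ 234.31.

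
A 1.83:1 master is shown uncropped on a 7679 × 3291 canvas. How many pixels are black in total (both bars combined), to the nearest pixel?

5451443 pixels

1.83:1 (1.830) < 21×9 (2.333), so the master fills the height.
Content width = 3291 × 1.830 ≈ 6022.5300 px.
7679 − 6022.5300 = 1656.4700 px of bars.
Across the 3291-px span: 1656.4700 × 3291 ≈ 5451443 px.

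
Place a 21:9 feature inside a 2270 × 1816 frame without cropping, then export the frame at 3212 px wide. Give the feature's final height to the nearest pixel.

At 2270×1816 the feature is width-limited, so height = 2270 × 9/21 ≈ 972.86 px.
Resizing to 3212 px wide multiplies everything by 1.4150: 972.86 → 1376.57 px.

1377 px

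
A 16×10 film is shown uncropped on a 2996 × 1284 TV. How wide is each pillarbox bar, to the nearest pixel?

471 px

16×10 is narrower than 21×9, so it spans the full height.
The film is 1284 × 16/10 ≈ 2054.40 px wide.
Black = 2996 − 2054.40 = 941.60 px, or 470.80 per bar.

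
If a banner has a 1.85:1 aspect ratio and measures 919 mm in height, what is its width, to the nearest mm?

1700 mm

Width = 919 × 1.850 = 1700.15.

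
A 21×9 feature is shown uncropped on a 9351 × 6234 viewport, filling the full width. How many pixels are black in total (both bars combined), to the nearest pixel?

20819334 pixels

The feature is 9351 × 9/21 ≈ 4007.5714 px tall.
Black = 6234 − 4007.5714 = 2226.4286 px.
That's 2226.4286 × 9351 ≈ 20819334 black pixels.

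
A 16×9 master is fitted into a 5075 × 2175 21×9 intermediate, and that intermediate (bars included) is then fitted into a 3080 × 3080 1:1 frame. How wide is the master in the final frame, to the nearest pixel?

2347 px

16×9 in 5075×2175: fills the height, so the master is 3866.67 × 2175.00.
Second fit — the 21×9 canvas into 3080×3080 spans the width: 3080.00 × 1320.00 (×0.6069 from 5075×2175).
The master scales with it: width 3866.67 × 0.6069 ≈ 2346.67.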